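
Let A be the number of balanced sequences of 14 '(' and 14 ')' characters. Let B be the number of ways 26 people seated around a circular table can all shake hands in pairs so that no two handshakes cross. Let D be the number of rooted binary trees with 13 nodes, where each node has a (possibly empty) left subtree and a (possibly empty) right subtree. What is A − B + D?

Balanced strings of n pairs of brackets are counted by C_n; here n = 14. So A = C_14 = 2674440.
Non-crossing handshake pairings of 2n people are counted by C_n; 26 people gives n = 13. So B = C_13 = 742900.
Rooted binary trees with 13 nodes (each child slot possibly empty) number C_13. So D = C_13 = 742900.
A − B + D = 2674440 − 742900 + 742900 = 2674440.

2674440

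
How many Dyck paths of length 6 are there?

A Dyck path with 3 up-steps and 3 down-steps has semilength 3, so there are C_3 of them.
C_3 = 5.

5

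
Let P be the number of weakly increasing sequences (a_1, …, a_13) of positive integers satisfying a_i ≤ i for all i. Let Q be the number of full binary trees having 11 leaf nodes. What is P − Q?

726104

Such sub-staircase sequences of length n are counted by C_n; here n = 13. So P = C_13 = 742900.
A full binary tree with L leaves has L−1 internal nodes and is counted by C_{L−1}; L = 11 gives C_10. So Q = C_10 = 16796.
P − Q = 742900 − 16796 = 726104.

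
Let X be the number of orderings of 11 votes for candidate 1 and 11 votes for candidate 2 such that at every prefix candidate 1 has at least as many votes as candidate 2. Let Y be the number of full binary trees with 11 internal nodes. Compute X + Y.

117572

Reading a vote for the leader as '(' and for the other as ')' turns such a sequence into a balanced string of 11 pairs, so the count is C_11. So X = C_11 = 58786.
Full binary trees with n internal nodes are counted by C_n; here n = 11. So Y = C_11 = 58786.
X + Y = 58786 + 58786 = 117572.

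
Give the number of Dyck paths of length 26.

742900

Dyck paths of semilength n (length 2n) are counted by C_n; here n = 13.
C_13 = 742900.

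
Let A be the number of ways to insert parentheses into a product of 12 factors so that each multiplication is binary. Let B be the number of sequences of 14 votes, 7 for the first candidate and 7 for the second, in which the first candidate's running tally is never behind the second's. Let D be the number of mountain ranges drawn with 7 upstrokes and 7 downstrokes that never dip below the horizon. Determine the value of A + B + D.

Bracketing 12 factors into binary products is counted by C_{12−1} = C_11. So A = C_11 = 58786.
Reading a vote for the leader as '(' and for the other as ')' turns such a sequence into a balanced string of 7 pairs, so the count is C_7. So B = C_7 = 429.
Dyck paths of semilength n (length 2n) are counted by C_n; here n = 7. So D = C_7 = 429.
A + B + D = 58786 + 429 + 429 = 59644.

59644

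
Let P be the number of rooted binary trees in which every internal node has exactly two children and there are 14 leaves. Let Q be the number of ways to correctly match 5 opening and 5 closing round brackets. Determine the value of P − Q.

742858

Full binary trees with 14 leaves have 14−1 = 13 internal nodes, so there are C_13 of them. So P = C_13 = 742900.
Balanced strings of n pairs of brackets are counted by C_n; here n = 5. So Q = C_5 = 42.
P − Q = 742900 − 42 = 742858.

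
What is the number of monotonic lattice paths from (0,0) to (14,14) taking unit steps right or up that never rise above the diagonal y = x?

Sub-diagonal monotone paths from (0,0) to (14,14) biject with Dyck paths of semilength 14, giving C_14.
C_14 = C(28,14)/15 = 40116600/15 = 2674440.

2674440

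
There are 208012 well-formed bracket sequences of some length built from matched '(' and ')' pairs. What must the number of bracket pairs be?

Balanced strings of n bracket-pairs are counted by C_n; 208012 = C_12.

12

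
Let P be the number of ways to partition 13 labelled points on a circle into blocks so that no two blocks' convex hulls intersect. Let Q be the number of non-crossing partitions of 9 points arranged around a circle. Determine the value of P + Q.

The non-crossing partitions of [13] form a lattice of size C_13. So P = C_13 = 742900.
The non-crossing partitions of [9] form a lattice of size C_9. So Q = C_9 = 4862.
P + Q = 742900 + 4862 = 747762.

747762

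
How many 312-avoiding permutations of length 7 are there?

For any fixed pattern of length 3, the pattern-avoiding permutations of [7] number C_7.
C_7 = C_6 · 2(2·6+1)/(6+2) = 132 · 26/8 = 429.

429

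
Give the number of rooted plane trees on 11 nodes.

Rooted ordered (plane) trees on m nodes have m−1 edges and are counted by C_{m−1}; m = 11 gives C_10.
C_10 = C(20,10)/11 = 184756/11 = 16796.

16796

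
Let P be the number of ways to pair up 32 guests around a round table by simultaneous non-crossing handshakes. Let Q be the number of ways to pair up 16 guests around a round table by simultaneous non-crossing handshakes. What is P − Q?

Non-crossing handshake pairings of 2n people are counted by C_n; 32 people gives n = 16. So P = C_16 = 35357670.
Non-crossing handshake pairings of 2n people are counted by C_n; 16 people gives n = 8. So Q = C_8 = 1430.
P − Q = 35357670 − 1430 = 35356240.

35356240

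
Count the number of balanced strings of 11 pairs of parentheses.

58786

With 11 pairs the number of balanced bracket strings is the Catalan number C_11.
C_11 = C_10 · 2(2·10+1)/(10+2) = 16796 · 42/12 = 58786.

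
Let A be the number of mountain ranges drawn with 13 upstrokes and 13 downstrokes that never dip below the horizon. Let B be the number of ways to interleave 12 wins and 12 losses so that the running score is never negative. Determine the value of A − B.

Dyck paths of semilength n (length 2n) are counted by C_n; here n = 13. So A = C_13 = 742900.
Reading a vote for the leader as '(' and for the other as ')' turns such a sequence into a balanced string of 12 pairs, so the count is C_12. So B = C_12 = 208012.
A − B = 742900 − 208012 = 534888.

534888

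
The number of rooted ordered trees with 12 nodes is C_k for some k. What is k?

11

Rooted ordered (plane) trees on m nodes have m−1 edges and are counted by C_{m−1}; m = 12 gives C_11.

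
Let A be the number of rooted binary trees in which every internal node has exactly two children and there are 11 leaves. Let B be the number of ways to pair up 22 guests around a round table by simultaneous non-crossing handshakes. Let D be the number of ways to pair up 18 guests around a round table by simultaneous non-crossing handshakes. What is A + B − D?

70720

Full binary trees with 11 leaves have 11−1 = 10 internal nodes, so there are C_10 of them. So A = C_10 = 16796.
With 22 = 2·11 people, non-crossing handshake pairings are non-crossing perfect matchings on a circle, counted by C_11. So B = C_11 = 58786.
Non-crossing handshake pairings of 2n people are counted by C_n; 18 people gives n = 9. So D = C_9 = 4862.
A + B − D = 16796 + 58786 − 4862 = 70720.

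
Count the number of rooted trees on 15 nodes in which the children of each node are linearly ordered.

Rooted ordered (plane) trees on m nodes have m−1 edges and are counted by C_{m−1}; m = 15 gives C_14.
C_14 = C(28,14)/15 = 40116600/15 = 2674440.

2674440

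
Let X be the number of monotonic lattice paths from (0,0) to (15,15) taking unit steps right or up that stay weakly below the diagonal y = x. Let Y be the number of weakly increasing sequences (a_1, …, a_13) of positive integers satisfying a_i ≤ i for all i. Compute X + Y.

Monotone paths in an n×n grid that stay weakly below the diagonal are counted by C_n; here n = 15. So X = C_15 = 9694845.
Weakly increasing sequences with a_i ≤ i biject with Dyck paths of semilength 13, so there are C_13. So Y = C_13 = 742900.
X + Y = 9694845 + 742900 = 10437745.

10437745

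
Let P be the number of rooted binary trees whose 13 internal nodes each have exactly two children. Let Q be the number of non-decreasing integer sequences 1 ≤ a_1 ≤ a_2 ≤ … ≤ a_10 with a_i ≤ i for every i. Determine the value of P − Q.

726104

The number of full binary trees on 13 internal nodes is the Catalan number C_13. So P = C_13 = 742900.
Such sub-staircase sequences of length n are counted by C_n; here n = 10. So Q = C_10 = 16796.
P − Q = 742900 − 16796 = 726104.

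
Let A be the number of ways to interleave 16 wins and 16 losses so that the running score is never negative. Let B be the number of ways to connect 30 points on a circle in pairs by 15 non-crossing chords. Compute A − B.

Reading a vote for the leader as '(' and for the other as ')' turns such a sequence into a balanced string of 16 pairs, so the count is C_16. So A = C_16 = 35357670.
Pairing 30 circle points by 15 non-crossing chords gives C_15 matchings. So B = C_15 = 9694845.
A − B = 35357670 − 9694845 = 25662825.

25662825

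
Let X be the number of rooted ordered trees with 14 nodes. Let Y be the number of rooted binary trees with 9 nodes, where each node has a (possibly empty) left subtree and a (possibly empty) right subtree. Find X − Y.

738038

Rooted ordered (plane) trees on m nodes have m−1 edges and are counted by C_{m−1}; m = 14 gives C_13. So X = C_13 = 742900.
Binary trees (left/right distinguished) on n nodes are counted by C_n; here n = 9. So Y = C_9 = 4862.
X − Y = 742900 − 4862 = 738038.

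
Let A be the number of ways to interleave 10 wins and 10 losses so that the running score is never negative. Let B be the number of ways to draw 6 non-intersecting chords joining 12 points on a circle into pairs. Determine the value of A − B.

Reading a vote for the leader as '(' and for the other as ')' turns such a sequence into a balanced string of 10 pairs, so the count is C_10. So A = C_10 = 16796.
Non-crossing perfect matchings of 2n points on a circle are counted by C_n; with 12 points, n = 6. So B = C_6 = 132.
A − B = 16796 − 132 = 16664.

16664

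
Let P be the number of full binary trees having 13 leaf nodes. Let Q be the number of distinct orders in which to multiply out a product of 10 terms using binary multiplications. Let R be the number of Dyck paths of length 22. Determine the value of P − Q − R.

144364

Full binary trees with 13 leaves have 13−1 = 12 internal nodes, so there are C_12 of them. So P = C_12 = 208012.
Ways to associate a product of 10 factors correspond to binary trees on 10 leaves, so the count is C_9. So Q = C_9 = 4862.
Dyck paths of semilength n (length 2n) are counted by C_n; here n = 11. So R = C_11 = 58786.
P − Q − R = 208012 − 4862 − 58786 = 144364.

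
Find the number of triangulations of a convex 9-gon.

429

Triangulations of a convex m-gon are counted by C_{m−2}; with m = 9 this is C_7.
C_7 = C(14,7)/8 = 3432/8 = 429.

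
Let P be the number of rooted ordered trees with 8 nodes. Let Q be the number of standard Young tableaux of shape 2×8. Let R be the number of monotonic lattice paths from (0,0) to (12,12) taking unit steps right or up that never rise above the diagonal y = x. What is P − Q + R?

Rooted ordered (plane) trees on m nodes have m−1 edges and are counted by C_{m−1}; m = 8 gives C_7. So P = C_7 = 429.
Standard Young tableaux of shape 2×n are counted by C_n; here n = 8. So Q = C_8 = 1430.
Sub-diagonal monotone paths from (0,0) to (12,12) biject with Dyck paths of semilength 12, giving C_12. So R = C_12 = 208012.
P − Q + R = 429 − 1430 + 208012 = 207011.

207011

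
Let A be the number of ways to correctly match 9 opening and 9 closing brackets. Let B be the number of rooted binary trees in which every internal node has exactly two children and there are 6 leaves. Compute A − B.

4820

Balanced strings of n pairs of brackets are counted by C_n; here n = 9. So A = C_9 = 4862.
A full binary tree with L leaves has L−1 internal nodes and is counted by C_{L−1}; L = 6 gives C_5. So B = C_5 = 42.
A − B = 4862 − 42 = 4820.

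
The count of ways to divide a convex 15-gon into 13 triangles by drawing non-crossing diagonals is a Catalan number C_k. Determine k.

The number of triangulations of a 15-gon is the Catalan number C_13 (index = sides − 2).

13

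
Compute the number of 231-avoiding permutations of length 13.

Permutations of [n] avoiding any single length-3 pattern are counted by C_n; here n = 13.
C_13 = C(26,13)/14 = 10400600/14 = 742900.

742900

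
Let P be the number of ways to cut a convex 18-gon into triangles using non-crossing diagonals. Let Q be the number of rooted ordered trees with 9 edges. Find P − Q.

A convex 18-gon is triangulated into 16 triangles, and the number of such triangulations is the Catalan number C_{18−2} = C_16. So P = C_16 = 35357670.
Rooted ordered trees with n edges are counted by C_n; here n = 9. So Q = C_9 = 4862.
P − Q = 35357670 − 4862 = 35352808.

35352808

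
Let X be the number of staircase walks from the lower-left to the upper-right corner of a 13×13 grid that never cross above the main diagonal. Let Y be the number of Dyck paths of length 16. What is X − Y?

741470

Sub-diagonal monotone paths from (0,0) to (13,13) biject with Dyck paths of semilength 13, giving C_13. So X = C_13 = 742900.
A Dyck path with 8 up-steps and 8 down-steps has semilength 8, so there are C_8 of them. So Y = C_8 = 1430.
X − Y = 742900 − 1430 = 741470.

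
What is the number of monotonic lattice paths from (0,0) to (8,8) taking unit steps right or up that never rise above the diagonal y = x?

Monotone paths in an n×n grid that stay weakly below the diagonal are counted by C_n; here n = 8.
C_8 = 1430.

1430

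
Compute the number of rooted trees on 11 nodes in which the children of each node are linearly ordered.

A rooted plane tree on 11 nodes has 10 edges, and such trees are counted by C_10.
C_10 = C_9 · 2(2·9+1)/(9+2) = 4862 · 38/11 = 16796.

16796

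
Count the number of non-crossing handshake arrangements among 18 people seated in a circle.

4862

Non-crossing handshake pairings of 2n people are counted by C_n; 18 people gives n = 9.
C_9 = C(18,9)/10 = 48620/10 = 4862.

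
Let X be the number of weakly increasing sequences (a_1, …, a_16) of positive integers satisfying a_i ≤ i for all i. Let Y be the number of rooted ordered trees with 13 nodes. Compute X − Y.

35149658

Such sub-staircase sequences of length n are counted by C_n; here n = 16. So X = C_16 = 35357670.
Rooted ordered (plane) trees on m nodes have m−1 edges and are counted by C_{m−1}; m = 13 gives C_12. So Y = C_12 = 208012.
X − Y = 35357670 − 208012 = 35149658.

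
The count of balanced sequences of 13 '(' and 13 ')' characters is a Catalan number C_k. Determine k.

13

With 13 pairs the number of balanced bracket strings is the Catalan number C_13.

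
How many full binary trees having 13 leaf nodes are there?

A full binary tree with L leaves has L−1 internal nodes and is counted by C_{L−1}; L = 13 gives C_12.
C_12 = C(24,12)/13 = 2704156/13 = 208012.

208012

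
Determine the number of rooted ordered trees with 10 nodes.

A rooted plane tree on 10 nodes has 9 edges, and such trees are counted by C_9.
C_9 = C_8 · 2(2·8+1)/(8+2) = 1430 · 34/10 = 4862.

4862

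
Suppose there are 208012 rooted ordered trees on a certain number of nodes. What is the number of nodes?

13

Rooted ordered trees on m nodes are counted by C_{m−1}. Since C_12 = 208012, the index is 12.
So the index is 12, and the number of nodes is 12 + 1 = 13.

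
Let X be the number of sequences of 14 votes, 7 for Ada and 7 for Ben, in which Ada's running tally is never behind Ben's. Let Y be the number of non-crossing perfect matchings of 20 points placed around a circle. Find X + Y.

Ballot sequences with n votes each where one side never trails are Dyck words, counted by C_n; here n = 7. So X = C_7 = 429.
Non-crossing perfect matchings of 2n points on a circle are counted by C_n; with 20 points, n = 10. So Y = C_10 = 16796.
X + Y = 429 + 16796 = 17225.

17225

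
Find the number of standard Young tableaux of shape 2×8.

1430

Standard Young tableaux of shape 2×n are counted by C_n; here n = 8.
C_8 = 1430.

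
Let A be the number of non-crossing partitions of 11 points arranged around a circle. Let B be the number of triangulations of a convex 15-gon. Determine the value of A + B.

The non-crossing partitions of [11] form a lattice of size C_11. So A = C_11 = 58786.
A convex 15-gon is triangulated into 13 triangles, and the number of such triangulations is the Catalan number C_{15−2} = C_13. So B = C_13 = 742900.
A + B = 58786 + 742900 = 801686.

801686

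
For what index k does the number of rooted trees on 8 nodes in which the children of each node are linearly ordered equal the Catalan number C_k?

7

Rooted ordered (plane) trees on m nodes have m−1 edges and are counted by C_{m−1}; m = 8 gives C_7.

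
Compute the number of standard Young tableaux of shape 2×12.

208012

By the hook-length formula (or a Dyck-path bijection), SYT of shape 2×12 number C_12.
C_12 = 208012.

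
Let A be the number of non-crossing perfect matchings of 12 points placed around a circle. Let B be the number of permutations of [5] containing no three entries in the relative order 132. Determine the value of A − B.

Non-crossing perfect matchings of 2n points on a circle are counted by C_n; with 12 points, n = 6. So A = C_6 = 132.
For any fixed pattern of length 3, the pattern-avoiding permutations of [5] number C_5. So B = C_5 = 42.
A − B = 132 − 42 = 90.

90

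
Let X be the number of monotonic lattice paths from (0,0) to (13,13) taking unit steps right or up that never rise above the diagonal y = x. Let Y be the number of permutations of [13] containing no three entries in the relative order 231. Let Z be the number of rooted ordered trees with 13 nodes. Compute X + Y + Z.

Sub-diagonal monotone paths from (0,0) to (13,13) biject with Dyck paths of semilength 13, giving C_13. So X = C_13 = 742900.
Permutations of [n] avoiding any single length-3 pattern are counted by C_n; here n = 13. So Y = C_13 = 742900.
Rooted ordered (plane) trees on m nodes have m−1 edges and are counted by C_{m−1}; m = 13 gives C_12. So Z = C_12 = 208012.
X + Y + Z = 742900 + 742900 + 208012 = 1693812.

1693812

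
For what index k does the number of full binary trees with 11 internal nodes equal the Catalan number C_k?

The number of full binary trees on 11 internal nodes is the Catalan number C_11.

11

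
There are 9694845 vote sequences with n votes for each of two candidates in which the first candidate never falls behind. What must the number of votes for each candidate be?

15

Such ballot sequences with n votes each are counted by C_n; 9694845 = C_15.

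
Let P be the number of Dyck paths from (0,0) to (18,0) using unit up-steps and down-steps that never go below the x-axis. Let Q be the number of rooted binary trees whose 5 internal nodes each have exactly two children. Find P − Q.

4820

Paths of 9 up- and 9 down-steps that never dip below the axis are Dyck paths; their count is C_9. So P = C_9 = 4862.
Full binary trees with n internal nodes are counted by C_n; here n = 5. So Q = C_5 = 42.
P − Q = 4862 − 42 = 4820.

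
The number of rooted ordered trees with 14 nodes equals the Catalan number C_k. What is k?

Rooted ordered (plane) trees on m nodes have m−1 edges and are counted by C_{m−1}; m = 14 gives C_13.

13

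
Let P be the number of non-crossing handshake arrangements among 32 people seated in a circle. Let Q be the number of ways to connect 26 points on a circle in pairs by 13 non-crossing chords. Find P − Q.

With 32 = 2·16 people, non-crossing handshake pairings are non-crossing perfect matchings on a circle, counted by C_16. So P = C_16 = 35357670.
Pairing 26 circle points by 13 non-crossing chords gives C_13 matchings. So Q = C_13 = 742900.
P − Q = 35357670 − 742900 = 34614770.

34614770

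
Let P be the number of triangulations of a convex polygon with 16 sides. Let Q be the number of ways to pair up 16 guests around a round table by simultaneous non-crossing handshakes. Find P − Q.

Triangulations of a convex m-gon are counted by C_{m−2}; with m = 16 this is C_14. So P = C_14 = 2674440.
With 16 = 2·8 people, non-crossing handshake pairings are non-crossing perfect matchings on a circle, counted by C_8. So Q = C_8 = 1430.
P − Q = 2674440 − 1430 = 2673010.

2673010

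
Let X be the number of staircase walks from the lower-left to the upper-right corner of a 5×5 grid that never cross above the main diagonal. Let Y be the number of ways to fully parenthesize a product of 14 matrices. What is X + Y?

Monotone paths in an n×n grid that stay weakly below the diagonal are counted by C_n; here n = 5. So X = C_5 = 42.
Ways to associate a product of 14 factors correspond to binary trees on 14 leaves, so the count is C_13. So Y = C_13 = 742900.
X + Y = 42 + 742900 = 742942.

742942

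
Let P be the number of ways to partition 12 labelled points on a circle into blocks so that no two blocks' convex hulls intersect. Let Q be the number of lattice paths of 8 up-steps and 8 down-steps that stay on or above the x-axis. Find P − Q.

Non-crossing partitions of an n-element set are counted by C_n; here n = 12. So P = C_12 = 208012.
A Dyck path with 8 up-steps and 8 down-steps has semilength 8, so there are C_8 of them. So Q = C_8 = 1430.
P − Q = 208012 − 1430 = 206582.

206582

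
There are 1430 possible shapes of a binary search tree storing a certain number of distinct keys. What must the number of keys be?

Binary search tree shapes on n keys are counted by C_n; 1430 = C_8.

8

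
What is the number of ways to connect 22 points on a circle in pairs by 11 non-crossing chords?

Non-crossing perfect matchings of 2n points on a circle are counted by C_n; with 22 points, n = 11.
C_11 = 58786.

58786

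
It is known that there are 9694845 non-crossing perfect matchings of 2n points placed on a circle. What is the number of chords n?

15

Non-crossing pairings of 2n points on a circle are counted by C_n; 9694845 = C_15.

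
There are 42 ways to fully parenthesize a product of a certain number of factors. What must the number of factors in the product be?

6

Parenthesizations of m factors are counted by C_{m−1}, and C_5 = 42.
So the index is 5, and the number of factors is 5 + 1 = 6.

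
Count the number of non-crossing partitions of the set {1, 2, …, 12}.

Non-crossing partitions of an n-element set are counted by C_n; here n = 12.
C_12 = 208012.

208012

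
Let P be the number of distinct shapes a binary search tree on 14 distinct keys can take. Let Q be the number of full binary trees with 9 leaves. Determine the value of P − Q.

There are C_n binary search tree shapes on n keys; with n = 14 that is C_14. So P = C_14 = 2674440.
A full binary tree with L leaves has L−1 internal nodes and is counted by C_{L−1}; L = 9 gives C_8. So Q = C_8 = 1430.
P − Q = 2674440 − 1430 = 2673010.

2673010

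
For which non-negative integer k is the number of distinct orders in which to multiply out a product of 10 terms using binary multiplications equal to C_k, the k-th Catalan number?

Ways to associate a product of 10 factors correspond to binary trees on 10 leaves, so the count is C_9.

9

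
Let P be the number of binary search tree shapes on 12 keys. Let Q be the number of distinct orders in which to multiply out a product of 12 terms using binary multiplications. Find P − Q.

149226

There are C_n binary search tree shapes on n keys; with n = 12 that is C_12. So P = C_12 = 208012.
Parenthesizations of m factors correspond to full binary trees with m leaves, counted by C_{m−1}; m = 12 gives C_11. So Q = C_11 = 58786.
P − Q = 208012 − 58786 = 149226.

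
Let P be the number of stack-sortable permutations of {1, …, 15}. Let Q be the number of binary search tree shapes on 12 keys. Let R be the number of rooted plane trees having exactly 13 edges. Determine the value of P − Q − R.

Stack-sortable permutations are exactly the 231-avoiding ones, counted by C_n; here n = 15. So P = C_15 = 9694845.
Binary trees (left/right distinguished) on n nodes are counted by C_n; here n = 12. So Q = C_12 = 208012.
Rooted ordered trees with n edges are counted by C_n; here n = 13. So R = C_13 = 742900.
P − Q − R = 9694845 − 208012 − 742900 = 8743933.

8743933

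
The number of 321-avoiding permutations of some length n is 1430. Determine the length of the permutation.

Permutations of [n] avoiding a fixed length-3 pattern are counted by C_n. The Catalan number equal to 1430 is C_8.

8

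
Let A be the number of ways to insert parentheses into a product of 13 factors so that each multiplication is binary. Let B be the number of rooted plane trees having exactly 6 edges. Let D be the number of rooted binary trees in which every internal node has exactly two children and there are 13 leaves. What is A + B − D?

132

Bracketing 13 factors into binary products is counted by C_{13−1} = C_12. So A = C_12 = 208012.
A rooted plane tree with 6 edges has 7 nodes, and the count is C_6. So B = C_6 = 132.
Full binary trees with 13 leaves have 13−1 = 12 internal nodes, so there are C_12 of them. So D = C_12 = 208012.
A + B − D = 208012 + 132 − 208012 = 132.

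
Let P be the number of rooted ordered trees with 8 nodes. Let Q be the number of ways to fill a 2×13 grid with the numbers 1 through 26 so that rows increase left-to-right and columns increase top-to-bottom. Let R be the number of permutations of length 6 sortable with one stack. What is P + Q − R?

A rooted plane tree on 8 nodes has 7 edges, and such trees are counted by C_7. So P = C_7 = 429.
Standard Young tableaux of shape 2×n are counted by C_n; here n = 13. So Q = C_13 = 742900.
Stack-sortable permutations are exactly the 231-avoiding ones, counted by C_n; here n = 6. So R = C_6 = 132.
P + Q − R = 429 + 742900 − 132 = 743197.

743197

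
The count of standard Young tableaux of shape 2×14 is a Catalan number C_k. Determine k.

14

By the hook-length formula (or a Dyck-path bijection), SYT of shape 2×14 number C_14.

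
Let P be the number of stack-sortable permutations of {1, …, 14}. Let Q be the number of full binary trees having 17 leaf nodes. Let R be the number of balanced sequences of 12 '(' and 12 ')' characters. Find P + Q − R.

37824098

Stack-sortable permutations are exactly the 231-avoiding ones, counted by C_n; here n = 14. So P = C_14 = 2674440.
Full binary trees with 17 leaves have 17−1 = 16 internal nodes, so there are C_16 of them. So Q = C_16 = 35357670.
Balanced strings of n pairs of brackets are counted by C_n; here n = 12. So R = C_12 = 208012.
P + Q − R = 2674440 + 35357670 − 208012 = 37824098.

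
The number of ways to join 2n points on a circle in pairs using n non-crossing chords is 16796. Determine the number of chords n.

10

Non-crossing pairings of 2n points on a circle are counted by C_n, and C_10 = 16796.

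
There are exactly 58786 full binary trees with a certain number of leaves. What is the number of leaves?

12

Full binary trees with L leaves are counted by C_{L−1}. Since C_11 = 58786, the index is 11.
So the index is 11, and the number of leaves is 11 + 1 = 12.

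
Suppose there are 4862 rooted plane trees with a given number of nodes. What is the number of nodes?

Rooted ordered trees on m nodes are counted by C_{m−1}. The Catalan number equal to 4862 is C_9.
So the index is 9, and the number of nodes is 9 + 1 = 10.

10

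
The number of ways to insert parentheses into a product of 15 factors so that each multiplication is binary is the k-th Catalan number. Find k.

Parenthesizations of m factors correspond to full binary trees with m leaves, counted by C_{m−1}; m = 15 gives C_14.

14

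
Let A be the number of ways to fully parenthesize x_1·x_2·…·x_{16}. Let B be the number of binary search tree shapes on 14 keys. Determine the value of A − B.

7020405

Bracketing 16 factors into binary products is counted by C_{16−1} = C_15. So A = C_15 = 9694845.
There are C_n binary search tree shapes on n keys; with n = 14 that is C_14. So B = C_14 = 2674440.
A − B = 9694845 − 2674440 = 7020405.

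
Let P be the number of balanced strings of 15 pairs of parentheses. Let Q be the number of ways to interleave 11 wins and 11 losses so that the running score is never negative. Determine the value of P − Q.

9636059

Balanced strings of n pairs of brackets are counted by C_n; here n = 15. So P = C_15 = 9694845.
Reading a vote for the leader as '(' and for the other as ')' turns such a sequence into a balanced string of 11 pairs, so the count is C_11. So Q = C_11 = 58786.
P − Q = 9694845 − 58786 = 9636059.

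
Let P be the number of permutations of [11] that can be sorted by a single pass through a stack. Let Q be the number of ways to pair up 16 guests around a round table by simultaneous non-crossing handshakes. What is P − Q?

Stack-sortable permutations are exactly the 231-avoiding ones, counted by C_n; here n = 11. So P = C_11 = 58786.
With 16 = 2·8 people, non-crossing handshake pairings are non-crossing perfect matchings on a circle, counted by C_8. So Q = C_8 = 1430.
P − Q = 58786 − 1430 = 57356.

57356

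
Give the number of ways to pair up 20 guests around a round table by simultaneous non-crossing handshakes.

16796

With 20 = 2·10 people, non-crossing handshake pairings are non-crossing perfect matchings on a circle, counted by C_10.
C_10 = C(20,10)/11 = 184756/11 = 16796.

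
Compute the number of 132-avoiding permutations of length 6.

For any fixed pattern of length 3, the pattern-avoiding permutations of [6] number C_6.
C_6 = C(12,6)/7 = 924/7 = 132.

132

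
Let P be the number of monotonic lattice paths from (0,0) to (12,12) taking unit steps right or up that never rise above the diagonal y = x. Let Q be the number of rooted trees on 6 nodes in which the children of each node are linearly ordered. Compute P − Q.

207970

Monotone paths in an n×n grid that stay weakly below the diagonal are counted by C_n; here n = 12. So P = C_12 = 208012.
A rooted plane tree on 6 nodes has 5 edges, and such trees are counted by C_5. So Q = C_5 = 42.
P − Q = 208012 − 42 = 207970.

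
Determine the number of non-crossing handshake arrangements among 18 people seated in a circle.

4862

With 18 = 2·9 people, non-crossing handshake pairings are non-crossing perfect matchings on a circle, counted by C_9.
C_9 = C(18,9)/10 = 48620/10 = 4862.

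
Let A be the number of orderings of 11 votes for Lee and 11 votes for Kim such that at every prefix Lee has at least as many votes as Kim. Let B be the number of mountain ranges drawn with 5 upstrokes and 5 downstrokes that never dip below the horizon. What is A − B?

58744

Ballot sequences with n votes each where one side never trails are Dyck words, counted by C_n; here n = 11. So A = C_11 = 58786.
Paths of 5 up- and 5 down-steps that never dip below the axis are Dyck paths; their count is C_5. So B = C_5 = 42.
A − B = 58786 − 42 = 58744.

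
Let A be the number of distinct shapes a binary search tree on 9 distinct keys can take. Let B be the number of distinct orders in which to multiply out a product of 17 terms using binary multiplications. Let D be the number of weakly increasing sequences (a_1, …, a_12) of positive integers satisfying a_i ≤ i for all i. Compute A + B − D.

35154520

Binary trees (left/right distinguished) on n nodes are counted by C_n; here n = 9. So A = C_9 = 4862.
Parenthesizations of m factors correspond to full binary trees with m leaves, counted by C_{m−1}; m = 17 gives C_16. So B = C_16 = 35357670.
Weakly increasing sequences with a_i ≤ i biject with Dyck paths of semilength 12, so there are C_12. So D = C_12 = 208012.
A + B − D = 4862 + 35357670 − 208012 = 35154520.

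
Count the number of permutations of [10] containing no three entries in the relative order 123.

16796

Permutations of [n] avoiding any single length-3 pattern are counted by C_n; here n = 10.
C_10 = 16796.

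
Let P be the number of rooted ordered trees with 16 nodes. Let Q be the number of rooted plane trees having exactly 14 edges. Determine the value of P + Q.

Rooted ordered (plane) trees on m nodes have m−1 edges and are counted by C_{m−1}; m = 16 gives C_15. So P = C_15 = 9694845.
A rooted plane tree with 14 edges has 15 nodes, and the count is C_14. So Q = C_14 = 2674440.
P + Q = 9694845 + 2674440 = 12369285.

12369285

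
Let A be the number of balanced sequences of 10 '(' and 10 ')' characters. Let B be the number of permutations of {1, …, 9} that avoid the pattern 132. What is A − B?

11934

With 10 pairs the number of balanced bracket strings is the Catalan number C_10. So A = C_10 = 16796.
For any fixed pattern of length 3, the pattern-avoiding permutations of [9] number C_9. So B = C_9 = 4862.
A − B = 16796 − 4862 = 11934.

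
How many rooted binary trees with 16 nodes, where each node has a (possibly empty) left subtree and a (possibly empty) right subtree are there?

35357670

Binary trees (left/right distinguished) on n nodes are counted by C_n; here n = 16.
C_16 = 35357670.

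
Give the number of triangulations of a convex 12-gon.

A convex 12-gon is triangulated into 10 triangles, and the number of such triangulations is the Catalan number C_{12−2} = C_10.
C_10 = C_9 · 2(2·9+1)/(9+2) = 4862 · 38/11 = 16796.

16796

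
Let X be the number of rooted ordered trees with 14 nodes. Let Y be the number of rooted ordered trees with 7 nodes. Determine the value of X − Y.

742768

A rooted plane tree on 14 nodes has 13 edges, and such trees are counted by C_13. So X = C_13 = 742900.
A rooted plane tree on 7 nodes has 6 edges, and such trees are counted by C_6. So Y = C_6 = 132.
X − Y = 742900 − 132 = 742768.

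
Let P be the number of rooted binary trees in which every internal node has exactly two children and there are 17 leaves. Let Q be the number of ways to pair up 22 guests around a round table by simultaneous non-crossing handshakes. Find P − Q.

35298884

A full binary tree with L leaves has L−1 internal nodes and is counted by C_{L−1}; L = 17 gives C_16. So P = C_16 = 35357670.
With 22 = 2·11 people, non-crossing handshake pairings are non-crossing perfect matchings on a circle, counted by C_11. So Q = C_11 = 58786.
P − Q = 35357670 − 58786 = 35298884.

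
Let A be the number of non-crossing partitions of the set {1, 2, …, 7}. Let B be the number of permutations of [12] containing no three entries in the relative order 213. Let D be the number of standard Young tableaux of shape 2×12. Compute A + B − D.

429

Non-crossing partitions of an n-element set are counted by C_n; here n = 7. So A = C_7 = 429.
For any fixed pattern of length 3, the pattern-avoiding permutations of [12] number C_12. So B = C_12 = 208012.
Standard Young tableaux of shape 2×n are counted by C_n; here n = 12. So D = C_12 = 208012.
A + B − D = 429 + 208012 − 208012 = 429.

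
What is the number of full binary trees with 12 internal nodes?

208012

The number of full binary trees on 12 internal nodes is the Catalan number C_12.
C_12 = C(24,12)/13 = 2704156/13 = 208012.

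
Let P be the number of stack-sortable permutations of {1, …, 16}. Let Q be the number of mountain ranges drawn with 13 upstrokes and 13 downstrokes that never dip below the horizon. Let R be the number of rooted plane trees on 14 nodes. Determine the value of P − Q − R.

By Knuth's characterisation, the stack-sortable permutations of length 16 are the 231-avoiders, numbering C_16. So P = C_16 = 35357670.
Paths of 13 up- and 13 down-steps that never dip below the axis are Dyck paths; their count is C_13. So Q = C_13 = 742900.
Rooted ordered (plane) trees on m nodes have m−1 edges and are counted by C_{m−1}; m = 14 gives C_13. So R = C_13 = 742900.
P − Q − R = 35357670 − 742900 − 742900 = 33871870.

33871870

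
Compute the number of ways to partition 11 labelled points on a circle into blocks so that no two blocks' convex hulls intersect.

The non-crossing partitions of [11] form a lattice of size C_11.
C_11 = C(22,11)/12 = 705432/12 = 58786.

58786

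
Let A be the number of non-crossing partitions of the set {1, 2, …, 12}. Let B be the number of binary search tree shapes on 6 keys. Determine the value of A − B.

The non-crossing partitions of [12] form a lattice of size C_12. So A = C_12 = 208012.
Rooted binary trees with 6 nodes (each child slot possibly empty) number C_6. So B = C_6 = 132.
A − B = 208012 − 132 = 207880.

207880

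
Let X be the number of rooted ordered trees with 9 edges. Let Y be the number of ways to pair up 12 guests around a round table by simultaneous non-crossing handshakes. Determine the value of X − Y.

4730

A rooted plane tree with 9 edges has 10 nodes, and the count is C_9. So X = C_9 = 4862.
With 12 = 2·6 people, non-crossing handshake pairings are non-crossing perfect matchings on a circle, counted by C_6. So Y = C_6 = 132.
X − Y = 4862 − 132 = 4730.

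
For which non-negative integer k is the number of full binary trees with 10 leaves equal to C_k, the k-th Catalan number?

A full binary tree with L leaves has L−1 internal nodes and is counted by C_{L−1}; L = 10 gives C_9.

9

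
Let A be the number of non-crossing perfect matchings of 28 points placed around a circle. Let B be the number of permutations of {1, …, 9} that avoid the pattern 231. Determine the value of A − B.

2669578

Non-crossing perfect matchings of 2n points on a circle are counted by C_n; with 28 points, n = 14. So A = C_14 = 2674440.
Permutations of [n] avoiding any single length-3 pattern are counted by C_n; here n = 9. So B = C_9 = 4862.
A − B = 2674440 − 4862 = 2669578.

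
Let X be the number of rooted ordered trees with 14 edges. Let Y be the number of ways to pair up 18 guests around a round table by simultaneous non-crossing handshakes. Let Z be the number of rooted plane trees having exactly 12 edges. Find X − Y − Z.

A rooted plane tree with 14 edges has 15 nodes, and the count is C_14. So X = C_14 = 2674440.
Non-crossing handshake pairings of 2n people are counted by C_n; 18 people gives n = 9. So Y = C_9 = 4862.
Rooted ordered trees with n edges are counted by C_n; here n = 12. So Z = C_12 = 208012.
X − Y − Z = 2674440 − 4862 − 208012 = 2461566.

2461566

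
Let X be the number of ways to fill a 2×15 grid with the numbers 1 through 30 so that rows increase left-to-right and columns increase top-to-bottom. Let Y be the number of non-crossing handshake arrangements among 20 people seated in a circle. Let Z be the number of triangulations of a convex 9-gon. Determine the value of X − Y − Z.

Standard Young tableaux of shape 2×n are counted by C_n; here n = 15. So X = C_15 = 9694845.
With 20 = 2·10 people, non-crossing handshake pairings are non-crossing perfect matchings on a circle, counted by C_10. So Y = C_10 = 16796.
Triangulations of a convex m-gon are counted by C_{m−2}; with m = 9 this is C_7. So Z = C_7 = 429.
X − Y − Z = 9694845 − 16796 − 429 = 9677620.

9677620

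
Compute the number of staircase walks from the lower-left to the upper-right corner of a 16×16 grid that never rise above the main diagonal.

35357670

Sub-diagonal monotone paths from (0,0) to (16,16) biject with Dyck paths of semilength 16, giving C_16.
C_16 = C(32,16)/17 = 601080390/17 = 35357670.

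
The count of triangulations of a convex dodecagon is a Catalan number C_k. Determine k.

The number of triangulations of a 12-gon is the Catalan number C_10 (index = sides − 2).

10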